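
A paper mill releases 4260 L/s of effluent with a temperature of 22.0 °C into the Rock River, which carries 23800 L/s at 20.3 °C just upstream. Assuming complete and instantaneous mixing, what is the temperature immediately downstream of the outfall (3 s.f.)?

20.6 °C

Flow-weighted mixing: C = (Q_r C_r + Q_w C_w)/(Q_r + Q_w)
= (23800×20.3 + 4260×22.0)/(23800 + 4260) = 576900/28060 = 20.56 °C.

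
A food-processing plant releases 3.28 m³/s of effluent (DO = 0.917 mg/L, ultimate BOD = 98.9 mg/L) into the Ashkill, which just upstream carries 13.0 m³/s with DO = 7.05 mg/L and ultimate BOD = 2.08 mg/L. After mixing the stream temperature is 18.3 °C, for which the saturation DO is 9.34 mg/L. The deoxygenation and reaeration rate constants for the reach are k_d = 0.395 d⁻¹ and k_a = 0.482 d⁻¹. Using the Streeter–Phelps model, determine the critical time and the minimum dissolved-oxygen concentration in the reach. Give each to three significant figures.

t_c ≈ 1.87 d; minimum DO ≈ 0.878 mg/L

Mixed DO = (13.0×7.05 + 3.28×0.917)/(13.0+3.28) = 94.66/16.28 = 5.814 mg/L.
Mixed L₀ = (13.0×2.08 + 3.28×98.9)/(16.28) = 351.4/16.28 = 21.59 mg/L.
Initial deficit D₀ = C_s − DO₀ = 9.34 − 5.814 = 3.526 mg/L.
t_c = (1/0.08700) ln[(0.482/0.395)(1 − 3.526×0.08700/(0.395×21.59))] = 11.49 × ln(1.176) = 1.867 d.
D_c = (0.395/0.482) × 21.59 × e^(−0.395×1.867) = 0.8195 × 21.59 × 0.4783 = 8.462 mg/L.
Minimum DO = 9.34 − 8.462 = 0.8780 mg/L.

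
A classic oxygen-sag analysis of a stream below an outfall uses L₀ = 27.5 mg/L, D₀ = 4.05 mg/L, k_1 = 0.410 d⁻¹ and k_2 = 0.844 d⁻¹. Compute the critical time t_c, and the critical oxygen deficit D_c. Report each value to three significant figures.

t_c ≈ 1.27 d; D_c ≈ 7.93 mg/L

With k_2/k_1 = 2.059 and 1 − D₀(k_2−k_1)/(k_1 L₀) = 0.8441,
t_c = ln(2.059 × 0.8441) / (0.844 − 0.410) = ln(1.738) / 0.4340 = 0.5525/0.4340 = 1.273 d.
L(t_c) = L₀ e^(−k_1 t_c) = 27.5 × 0.5934 = 16.32 mg/L, and at the critical point k_2 D_c = k_1 L, so D_c = (0.410/0.844) × 16.32 = 7.927 mg/L.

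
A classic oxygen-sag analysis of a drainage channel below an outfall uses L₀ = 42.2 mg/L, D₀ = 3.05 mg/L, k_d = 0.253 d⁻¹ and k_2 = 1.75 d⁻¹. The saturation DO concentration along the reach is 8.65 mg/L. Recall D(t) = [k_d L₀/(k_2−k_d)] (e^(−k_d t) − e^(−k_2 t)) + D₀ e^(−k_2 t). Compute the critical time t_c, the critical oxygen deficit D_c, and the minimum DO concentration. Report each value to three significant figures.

With k_2/k_d = 6.917 and 1 − D₀(k_2−k_d)/(k_d L₀) = 0.5723,
t_c = ln(6.917 × 0.5723) / (1.75 − 0.253) = ln(3.959) / 1.497 = 1.376/1.497 = 0.9192 d.
L(t_c) = L₀ e^(−k_d t_c) = 42.2 × 0.7925 = 33.44 mg/L, and at the critical point k_2 D_c = k_d L, so D_c = (0.253/1.75) × 33.44 = 4.835 mg/L.
Minimum DO = C_s − D_c = 8.65 − 4.835 = 3.815 mg/L.

t_c ≈ 0.919 d; D_c ≈ 4.84 mg/L; min DO ≈ 3.81 mg/L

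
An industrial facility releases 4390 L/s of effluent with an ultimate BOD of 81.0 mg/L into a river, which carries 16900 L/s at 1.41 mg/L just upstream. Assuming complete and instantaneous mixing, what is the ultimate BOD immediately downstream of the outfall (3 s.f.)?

17.8 mg/L

Flow-weighted mixing: C = (Q_r C_r + Q_w C_w)/(Q_r + Q_w)
= (16900×1.41 + 4390×81.0)/(16900 + 4390) = 379400/21290 = 17.82 mg/L.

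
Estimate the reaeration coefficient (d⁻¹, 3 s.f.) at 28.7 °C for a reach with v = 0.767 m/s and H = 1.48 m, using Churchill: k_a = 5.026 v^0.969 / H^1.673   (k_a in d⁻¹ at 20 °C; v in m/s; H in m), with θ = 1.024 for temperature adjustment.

k_a(20) = 5.026 × 0.767^0.969 / 1.48^1.673 = 5.026 × 0.7733 / 1.927 = 2.017 d⁻¹.
k_a(28.7) = 2.017 × 1.024^(28.7−20) = 2.017 × 1.229 = 2.479 d⁻¹.

k_a ≈ 2.48 d⁻¹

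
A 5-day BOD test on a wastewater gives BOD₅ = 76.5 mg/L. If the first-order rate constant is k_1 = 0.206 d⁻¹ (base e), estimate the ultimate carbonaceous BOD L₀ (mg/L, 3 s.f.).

L₀ ≈ 119 mg/L

BOD₅ = L₀(1 − e^(−5k_1)) ⇒ L₀ = BOD₅ / (1 − e^(−5×0.206))
= 76.5 / (1 − 0.3570) = 76.5 / 0.6430 = 119.0 mg/L.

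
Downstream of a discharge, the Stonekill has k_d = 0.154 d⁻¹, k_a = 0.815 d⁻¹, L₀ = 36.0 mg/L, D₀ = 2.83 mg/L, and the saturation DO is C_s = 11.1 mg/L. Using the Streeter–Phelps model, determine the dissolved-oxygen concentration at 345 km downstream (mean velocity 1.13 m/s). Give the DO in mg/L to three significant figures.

DO ≈ 6.54 mg/L

Travel time t = x/v = 345 km / (1.13 m/s) = 345000 m / 1.13 m/s = 305300 s = 3.534 d.
k_d L₀/(k_a−k_d) = 0.154×36.0/(0.815−0.154) = 5.544/0.6610 = 8.387 mg/L.
e^(−k_d t) = e^(−0.154×3.534) = 0.5803; e^(−k_a t) = e^(−0.815×3.534) = 0.05614.
D = 8.387 × (0.5803 − 0.05614) + 2.83 × 0.05614 = 4.396 + 0.1589 = 4.555 mg/L.
DO = C_s − D = 11.1 − 4.555 = 6.545 mg/L.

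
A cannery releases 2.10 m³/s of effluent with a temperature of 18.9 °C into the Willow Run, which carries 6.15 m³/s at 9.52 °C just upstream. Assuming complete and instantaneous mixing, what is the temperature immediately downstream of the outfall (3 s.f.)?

11.9 °C

Flow-weighted mixing: C = (Q_r C_r + Q_w C_w)/(Q_r + Q_w)
= (6.15×9.52 + 2.10×18.9)/(6.15 + 2.10) = 98.24/8.250 = 11.91 °C.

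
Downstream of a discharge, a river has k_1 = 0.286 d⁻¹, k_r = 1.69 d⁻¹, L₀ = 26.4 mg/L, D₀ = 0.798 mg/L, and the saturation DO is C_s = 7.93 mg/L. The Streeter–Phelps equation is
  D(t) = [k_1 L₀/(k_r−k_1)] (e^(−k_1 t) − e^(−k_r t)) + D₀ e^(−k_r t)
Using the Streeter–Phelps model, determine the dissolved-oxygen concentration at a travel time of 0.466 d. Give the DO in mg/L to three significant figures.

DO ≈ 5.31 mg/L

k_1 L₀/(k_r−k_1) = 0.286×26.4/(1.69−0.286) = 7.550/1.404 = 5.378 mg/L.
e^(−k_1 t) = e^(−0.286×0.4660) = 0.8752; e^(−k_r t) = e^(−1.69×0.4660) = 0.4550.
D = 5.378 × (0.8752 − 0.4550) + 0.798 × 0.4550 = 2.260 + 0.3631 = 2.623 mg/L.
DO = C_s − D = 7.93 − 2.623 = 5.307 mg/L.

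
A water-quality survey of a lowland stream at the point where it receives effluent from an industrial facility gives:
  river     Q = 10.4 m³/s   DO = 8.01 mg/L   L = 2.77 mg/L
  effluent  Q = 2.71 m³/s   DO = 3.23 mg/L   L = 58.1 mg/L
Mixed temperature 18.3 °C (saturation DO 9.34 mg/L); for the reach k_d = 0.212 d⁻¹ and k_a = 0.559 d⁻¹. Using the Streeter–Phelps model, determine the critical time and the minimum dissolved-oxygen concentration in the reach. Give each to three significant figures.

Mixed DO = (10.4×8.01 + 2.71×3.23)/(10.4+2.71) = 92.06/13.11 = 7.022 mg/L.
Mixed L₀ = (10.4×2.77 + 2.71×58.1)/(13.11) = 186.3/13.11 = 14.21 mg/L.
Initial deficit D₀ = C_s − DO₀ = 9.34 − 7.022 = 2.318 mg/L.
t_c = (1/0.3470) ln[(0.559/0.212)(1 − 2.318×0.3470/(0.212×14.21))] = 2.882 × ln(1.933) = 1.899 d.
D_c = (0.212/0.559) × 14.21 × e^(−0.212×1.899) = 0.3792 × 14.21 × 0.6686 = 3.603 mg/L.
Minimum DO = 9.34 − 3.603 = 5.737 mg/L.

t_c ≈ 1.90 d; minimum DO ≈ 5.74 mg/L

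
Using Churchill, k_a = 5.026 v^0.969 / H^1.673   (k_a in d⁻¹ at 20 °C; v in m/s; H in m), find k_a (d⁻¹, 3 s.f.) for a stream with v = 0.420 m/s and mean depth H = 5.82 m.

k_a ≈ 0.114 d⁻¹

k_a = 5.026 × 0.420^0.969 / 5.82^1.673 = 5.026 × 0.4314 / 19.04 = 0.1139 d⁻¹.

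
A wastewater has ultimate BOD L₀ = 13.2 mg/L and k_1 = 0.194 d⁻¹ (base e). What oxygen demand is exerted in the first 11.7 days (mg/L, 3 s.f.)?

y_t = L₀(1 − e^(−k_1 t)) = 13.2 × (1 − e^(−0.194×11.7))
= 13.2 × (1 − 0.1033) = 13.2 × 0.8967 = 11.84 mg/L.

y ≈ 11.8 mg/L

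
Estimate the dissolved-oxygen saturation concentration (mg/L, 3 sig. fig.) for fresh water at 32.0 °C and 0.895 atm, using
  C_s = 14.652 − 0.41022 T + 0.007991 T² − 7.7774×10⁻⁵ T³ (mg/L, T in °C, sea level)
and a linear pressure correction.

C_s ≈ 6.41 mg/L

At sea level: C_s = 14.652 − 0.41022×32.0 + 0.007991×32.0² − 7.7774×10⁻⁵×32.0³ = 7.159 mg/L.
Pressure correction: C_s' = 7.159 × 0.895 = 6.408 mg/L.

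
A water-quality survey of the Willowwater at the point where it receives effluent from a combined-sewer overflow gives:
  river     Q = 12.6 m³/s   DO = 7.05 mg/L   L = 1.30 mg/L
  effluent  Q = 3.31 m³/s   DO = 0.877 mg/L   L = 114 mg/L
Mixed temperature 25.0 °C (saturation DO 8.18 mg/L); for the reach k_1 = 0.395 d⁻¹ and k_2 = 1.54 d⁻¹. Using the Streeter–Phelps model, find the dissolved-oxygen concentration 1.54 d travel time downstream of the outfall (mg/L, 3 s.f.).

Mixed DO = (12.6×7.05 + 3.31×0.877)/(12.6+3.31) = 91.73/15.91 = 5.766 mg/L.
Mixed L₀ = (12.6×1.30 + 3.31×114)/(15.91) = 393.7/15.91 = 24.75 mg/L.
Initial deficit D₀ = C_s − DO₀ = 8.18 − 5.766 = 2.414 mg/L.
D(1.54) = [0.395×24.75/(1.54−0.395)](e^(−0.395×1.54) − e^(−1.54×1.54)) + 2.414 e^(−1.54×1.54)
= 8.537 × (0.5443 − 0.09333) + 2.414 × 0.09333 = 4.075 mg/L.
DO = 8.18 − 4.075 = 4.105 mg/L.

DO ≈ 4.10 mg/L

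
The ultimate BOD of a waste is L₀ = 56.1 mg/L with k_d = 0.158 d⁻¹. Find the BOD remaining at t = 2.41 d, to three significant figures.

L ≈ 38.3 mg/L

L_t = L₀ e^(−k_d t) = 56.1 × e^(−0.158×2.41) = 56.1 × 0.6833 = 38.33 mg/L.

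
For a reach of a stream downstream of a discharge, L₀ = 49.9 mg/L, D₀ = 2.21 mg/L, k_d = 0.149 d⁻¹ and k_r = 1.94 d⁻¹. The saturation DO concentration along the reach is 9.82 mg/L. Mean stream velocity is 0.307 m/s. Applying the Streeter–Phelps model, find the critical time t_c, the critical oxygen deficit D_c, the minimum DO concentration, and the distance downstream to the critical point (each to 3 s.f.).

t_c ≈ 1.01 d; D_c ≈ 3.30 mg/L; min DO ≈ 6.52 mg/L; x_c ≈ 26.8 km

At the critical point dD/dt = 0, so k_d L₀ e^(−k_d t) = k_r D. Substituting D(t) from the Streeter–Phelps equation and solving for t gives
t_c = ln[(k_r/k_d)(1 − D₀(k_r−k_d)/(k_d L₀))] / (k_r−k_d).
Here k_r−k_d = 1.791 d⁻¹ and 1 − D₀(k_r−k_d)/(k_d L₀) = 1 − 2.21×1.791/(0.149×49.9) = 0.4676, so
t_c = ln(13.02 × 0.4676) / 1.791 = 1.806 / 1.791 = 1.009 d.
D_c = (k_d/k_r) L₀ e^(−k_d t_c) = (0.149/1.94) × 49.9 × e^(−0.149×1.009) = 0.07680 × 49.9 × 0.8605 = 3.298 mg/L.
Minimum DO = C_s − D_c = 9.82 − 3.298 = 6.522 mg/L.
x_c = v t_c = 0.307 m/s × 1.009 d × 86400 s/d = 26750 m ≈ 26.8 km.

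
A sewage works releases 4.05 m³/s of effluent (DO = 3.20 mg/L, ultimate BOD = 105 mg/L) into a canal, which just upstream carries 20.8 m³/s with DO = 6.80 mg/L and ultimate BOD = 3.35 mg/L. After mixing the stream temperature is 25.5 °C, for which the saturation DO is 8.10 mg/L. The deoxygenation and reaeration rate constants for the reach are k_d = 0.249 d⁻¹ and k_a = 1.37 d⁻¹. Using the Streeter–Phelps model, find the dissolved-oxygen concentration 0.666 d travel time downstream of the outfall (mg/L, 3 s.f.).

DO ≈ 5.37 mg/L

Mixed DO = (20.8×6.80 + 4.05×3.20)/(20.8+4.05) = 154.4/24.85 = 6.213 mg/L.
Mixed L₀ = (20.8×3.35 + 4.05×105)/(24.85) = 494.9/24.85 = 19.92 mg/L.
Initial deficit D₀ = C_s − DO₀ = 8.10 − 6.213 = 1.887 mg/L.
D(0.666) = [0.249×19.92/(1.37−0.249)](e^(−0.249×0.666) − e^(−1.37×0.666)) + 1.887 e^(−1.37×0.666)
= 4.424 × (0.8472 − 0.4016) + 1.887 × 0.4016 = 2.729 mg/L.
DO = 8.10 − 2.729 = 5.371 mg/L.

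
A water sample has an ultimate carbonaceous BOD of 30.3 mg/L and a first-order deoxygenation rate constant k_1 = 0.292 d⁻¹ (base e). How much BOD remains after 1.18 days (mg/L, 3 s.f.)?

L_t = L₀ e^(−k_1 t) = 30.3 × e^(−0.292×1.18) = 30.3 × 0.7085 = 21.47 mg/L.

L ≈ 21.5 mg/L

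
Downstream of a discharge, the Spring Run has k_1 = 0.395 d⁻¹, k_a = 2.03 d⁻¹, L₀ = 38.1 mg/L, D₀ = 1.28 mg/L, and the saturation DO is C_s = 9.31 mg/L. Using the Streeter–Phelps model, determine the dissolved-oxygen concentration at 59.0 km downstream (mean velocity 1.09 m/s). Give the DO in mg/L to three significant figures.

DO ≈ 4.34 mg/L

Travel time t = x/v = 59.0 km / (1.09 m/s) = 59000 m / 1.09 m/s = 54130 s = 0.6265 d.
k_1 L₀/(k_a−k_1) = 0.395×38.1/(2.03−0.395) = 15.05/1.635 = 9.205 mg/L.
e^(−k_1 t) = e^(−0.395×0.6265) = 0.7808; e^(−k_a t) = e^(−2.03×0.6265) = 0.2803.
D = 9.205 × (0.7808 − 0.2803) + 1.28 × 0.2803 = 4.606 + 0.3588 = 4.965 mg/L.
DO = C_s − D = 9.31 − 4.965 = 4.345 mg/L.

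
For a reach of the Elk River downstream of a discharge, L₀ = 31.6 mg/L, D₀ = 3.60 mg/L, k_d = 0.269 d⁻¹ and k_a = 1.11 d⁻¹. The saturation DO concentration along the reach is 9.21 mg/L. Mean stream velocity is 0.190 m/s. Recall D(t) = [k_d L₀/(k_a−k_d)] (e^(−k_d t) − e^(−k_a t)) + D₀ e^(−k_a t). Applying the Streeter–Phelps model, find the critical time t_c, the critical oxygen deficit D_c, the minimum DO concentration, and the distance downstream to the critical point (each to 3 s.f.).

t_c = [1/(k_a−k_d)] ln[(k_a/k_d)(1 − D₀(k_a−k_d)/(k_d L₀))]
= [1/(1.11−0.269)] ln[(1.11/0.269)(1 − 3.60×0.8410/(0.269×31.6))]
= (1/0.8410) ln[4.126 × 0.6438] = 1.189 × ln(2.657) = 1.189 × 0.9771 = 1.162 d.
D_c = (k_d/k_a) L₀ e^(−k_d t_c) = (0.269/1.11) × 31.6 × e^(−0.269×1.162) = 0.2423 × 31.6 × 0.7316 = 5.603 mg/L.
Minimum DO = C_s − D_c = 9.21 − 5.603 = 3.607 mg/L.
x_c = v t_c = 0.190 m/s × 1.162 d × 86400 s/d = 19070 m ≈ 19.1 km.

t_c ≈ 1.16 d; D_c ≈ 5.60 mg/L; min DO ≈ 3.61 mg/L; x_c ≈ 19.1 km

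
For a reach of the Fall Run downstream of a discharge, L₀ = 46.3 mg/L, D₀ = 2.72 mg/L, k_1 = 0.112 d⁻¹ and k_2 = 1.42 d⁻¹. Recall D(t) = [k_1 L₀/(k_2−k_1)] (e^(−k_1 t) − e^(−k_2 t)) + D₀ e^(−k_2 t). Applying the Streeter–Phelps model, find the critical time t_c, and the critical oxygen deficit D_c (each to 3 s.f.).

t_c = [1/(k_2−k_1)] ln[(k_2/k_1)(1 − D₀(k_2−k_1)/(k_1 L₀))]
= [1/(1.42−0.112)] ln[(1.42/0.112)(1 − 2.72×1.308/(0.112×46.3))]
= (1/1.308) ln[12.68 × 0.3139] = 0.7645 × ln(3.980) = 0.7645 × 1.381 = 1.056 d.
D_c = (k_1/k_2) L₀ e^(−k_1 t_c) = (0.112/1.42) × 46.3 × e^(−0.112×1.056) = 0.07887 × 46.3 × 0.8885 = 3.244 mg/L.

t_c ≈ 1.06 d; D_c ≈ 3.24 mg/L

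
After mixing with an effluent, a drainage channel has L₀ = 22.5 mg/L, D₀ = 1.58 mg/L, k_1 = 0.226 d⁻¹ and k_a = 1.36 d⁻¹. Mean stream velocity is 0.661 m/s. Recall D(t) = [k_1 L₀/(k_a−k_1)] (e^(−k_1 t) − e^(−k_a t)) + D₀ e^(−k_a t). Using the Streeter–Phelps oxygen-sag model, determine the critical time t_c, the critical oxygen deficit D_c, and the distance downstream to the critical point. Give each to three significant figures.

t_c ≈ 1.20 d; D_c ≈ 2.85 mg/L; x_c ≈ 68.5 km

t_c = [1/(k_a−k_1)] ln[(k_a/k_1)(1 − D₀(k_a−k_1)/(k_1 L₀))]
= [1/(1.36−0.226)] ln[(1.36/0.226)(1 − 1.58×1.134/(0.226×22.5))]
= (1/1.134) ln[6.018 × 0.6476] = 0.8818 × ln(3.897) = 0.8818 × 1.360 = 1.200 d.
D_c = (k_1/k_a) L₀ e^(−k_1 t_c) = (0.226/1.36) × 22.5 × e^(−0.226×1.200) = 0.1662 × 22.5 × 0.7625 = 2.851 mg/L.
x_c = v t_c = 0.661 m/s × 1.200 d × 86400 s/d = 68510 m ≈ 68.5 km.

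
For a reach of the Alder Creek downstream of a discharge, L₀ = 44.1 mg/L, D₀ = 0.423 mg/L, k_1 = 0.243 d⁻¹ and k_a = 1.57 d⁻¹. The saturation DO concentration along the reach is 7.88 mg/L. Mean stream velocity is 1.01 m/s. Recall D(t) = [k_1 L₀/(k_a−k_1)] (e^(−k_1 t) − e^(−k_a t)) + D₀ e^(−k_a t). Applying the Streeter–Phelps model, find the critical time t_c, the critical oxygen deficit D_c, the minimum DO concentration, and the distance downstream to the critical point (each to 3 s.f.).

t_c ≈ 1.37 d; D_c ≈ 4.90 mg/L; min DO ≈ 2.98 mg/L; x_c ≈ 119 km

t_c = [1/(k_a−k_1)] ln[(k_a/k_1)(1 − D₀(k_a−k_1)/(k_1 L₀))]
= [1/(1.57−0.243)] ln[(1.57/0.243)(1 − 0.423×1.327/(0.243×44.1))]
= (1/1.327) ln[6.461 × 0.9476] = 0.7536 × ln(6.122) = 0.7536 × 1.812 = 1.365 d.
D_c = (k_1/k_a) L₀ e^(−k_1 t_c) = (0.243/1.57) × 44.1 × e^(−0.243×1.365) = 0.1548 × 44.1 × 0.7176 = 4.898 mg/L.
Minimum DO = C_s − D_c = 7.88 − 4.898 = 2.982 mg/L.
x_c = v t_c = 1.01 m/s × 1.365 d × 86400 s/d = 119200 m ≈ 119 km.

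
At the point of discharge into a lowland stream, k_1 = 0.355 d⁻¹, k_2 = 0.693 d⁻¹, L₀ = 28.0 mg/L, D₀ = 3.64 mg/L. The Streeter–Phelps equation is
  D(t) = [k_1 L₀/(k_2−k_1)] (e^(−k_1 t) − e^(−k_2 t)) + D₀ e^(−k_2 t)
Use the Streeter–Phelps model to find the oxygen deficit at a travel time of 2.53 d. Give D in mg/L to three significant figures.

D ≈ 7.52 mg/L

k_1 L₀/(k_2−k_1) = 0.355×28.0/(0.693−0.355) = 9.940/0.3380 = 29.41 mg/L.
e^(−k_1 t) = e^(−0.355×2.530) = 0.4073; e^(−k_2 t) = e^(−0.693×2.530) = 0.1732.
D = 29.41 × (0.4073 − 0.1732) + 3.64 × 0.1732 = 6.885 + 0.6305 = 7.516 mg/L.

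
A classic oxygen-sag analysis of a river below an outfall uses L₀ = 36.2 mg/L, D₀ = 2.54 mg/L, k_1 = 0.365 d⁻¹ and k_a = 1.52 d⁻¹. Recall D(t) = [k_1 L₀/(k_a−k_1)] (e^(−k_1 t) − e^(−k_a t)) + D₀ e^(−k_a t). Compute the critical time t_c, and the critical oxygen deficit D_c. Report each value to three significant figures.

At the critical point dD/dt = 0, so k_1 L₀ e^(−k_1 t) = k_a D. Substituting D(t) from the Streeter–Phelps equation and solving for t gives
t_c = ln[(k_a/k_1)(1 − D₀(k_a−k_1)/(k_1 L₀))] / (k_a−k_1).
Here k_a−k_1 = 1.155 d⁻¹ and 1 − D₀(k_a−k_1)/(k_1 L₀) = 1 − 2.54×1.155/(0.365×36.2) = 0.7780, so
t_c = ln(4.164 × 0.7780) / 1.155 = 1.175 / 1.155 = 1.018 d.
L(t_c) = L₀ e^(−k_1 t_c) = 36.2 × 0.6897 = 24.97 mg/L, and at the critical point k_a D_c = k_1 L, so D_c = (0.365/1.52) × 24.97 = 5.996 mg/L.

t_c ≈ 1.02 d; D_c ≈ 6.00 mg/L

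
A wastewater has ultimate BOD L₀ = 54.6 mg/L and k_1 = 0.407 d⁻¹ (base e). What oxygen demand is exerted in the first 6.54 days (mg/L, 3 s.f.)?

y ≈ 50.8 mg/L

y_t = L₀(1 − e^(−k_1 t)) = 54.6 × (1 − e^(−0.407×6.54))
= 54.6 × (1 − 0.06982) = 54.6 × 0.9302 = 50.79 mg/L.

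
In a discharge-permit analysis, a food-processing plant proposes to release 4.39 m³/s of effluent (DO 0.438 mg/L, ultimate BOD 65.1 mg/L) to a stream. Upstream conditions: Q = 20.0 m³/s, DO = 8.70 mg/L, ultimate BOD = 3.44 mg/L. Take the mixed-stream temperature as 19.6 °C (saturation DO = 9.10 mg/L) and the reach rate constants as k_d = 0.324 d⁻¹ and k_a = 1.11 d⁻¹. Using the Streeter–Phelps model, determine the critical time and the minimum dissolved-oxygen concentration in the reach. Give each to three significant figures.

t_c ≈ 1.09 d; minimum DO ≈ 6.11 mg/L

Mixed DO = (20.0×8.70 + 4.39×0.438)/(20.0+4.39) = 175.9/24.39 = 7.213 mg/L.
Mixed L₀ = (20.0×3.44 + 4.39×65.1)/(24.39) = 354.6/24.39 = 14.54 mg/L.
Initial deficit D₀ = C_s − DO₀ = 9.10 − 7.213 = 1.887 mg/L.
t_c = (1/0.7860) ln[(1.11/0.324)(1 − 1.887×0.7860/(0.324×14.54))] = 1.272 × ln(2.347) = 1.085 d.
D_c = (0.324/1.11) × 14.54 × e^(−0.324×1.085) = 0.2919 × 14.54 × 0.7035 = 2.985 mg/L.
Minimum DO = 9.10 − 2.985 = 6.115 mg/L.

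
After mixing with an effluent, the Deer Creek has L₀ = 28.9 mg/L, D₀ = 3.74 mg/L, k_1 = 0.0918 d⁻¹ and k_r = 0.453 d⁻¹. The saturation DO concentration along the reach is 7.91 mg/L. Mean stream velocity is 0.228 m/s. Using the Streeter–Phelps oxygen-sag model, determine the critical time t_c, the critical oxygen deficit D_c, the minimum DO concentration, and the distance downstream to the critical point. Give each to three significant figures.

With k_r/k_1 = 4.935 and 1 − D₀(k_r−k_1)/(k_1 L₀) = 0.4908,
t_c = ln(4.935 × 0.4908) / (0.453 − 0.0918) = ln(2.422) / 0.3612 = 0.8846/0.3612 = 2.449 d.
D_c = (k_1/k_r) L₀ e^(−k_1 t_c) = (0.0918/0.453) × 28.9 × e^(−0.0918×2.449) = 0.2026 × 28.9 × 0.7987 = 4.677 mg/L.
Minimum DO = C_s − D_c = 7.91 − 4.677 = 3.233 mg/L.
x_c = v t_c = 0.228 m/s × 2.449 d × 86400 s/d = 48240 m ≈ 48.2 km.

t_c ≈ 2.45 d; D_c ≈ 4.68 mg/L; min DO ≈ 3.23 mg/L; x_c ≈ 48.2 km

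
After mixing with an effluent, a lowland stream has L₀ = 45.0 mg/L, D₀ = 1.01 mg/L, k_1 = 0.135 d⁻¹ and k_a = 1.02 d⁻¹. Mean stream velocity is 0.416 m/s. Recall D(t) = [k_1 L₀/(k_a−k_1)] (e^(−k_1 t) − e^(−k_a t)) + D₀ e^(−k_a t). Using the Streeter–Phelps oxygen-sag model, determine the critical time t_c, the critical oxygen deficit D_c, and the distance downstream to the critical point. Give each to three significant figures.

At the critical point dD/dt = 0, so k_1 L₀ e^(−k_1 t) = k_a D. Substituting D(t) from the Streeter–Phelps equation and solving for t gives
t_c = ln[(k_a/k_1)(1 − D₀(k_a−k_1)/(k_1 L₀))] / (k_a−k_1).
Here k_a−k_1 = 0.8850 d⁻¹ and 1 − D₀(k_a−k_1)/(k_1 L₀) = 1 − 1.01×0.8850/(0.135×45.0) = 0.8529, so
t_c = ln(7.556 × 0.8529) / 0.8850 = 1.863 / 0.8850 = 2.105 d.
L(t_c) = L₀ e^(−k_1 t_c) = 45.0 × 0.7526 = 33.87 mg/L, and at the critical point k_a D_c = k_1 L, so D_c = (0.135/1.02) × 33.87 = 4.482 mg/L.
x_c = v t_c = 0.416 m/s × 2.105 d × 86400 s/d = 75670 m ≈ 75.7 km.

t_c ≈ 2.11 d; D_c ≈ 4.48 mg/L; x_c ≈ 75.7 km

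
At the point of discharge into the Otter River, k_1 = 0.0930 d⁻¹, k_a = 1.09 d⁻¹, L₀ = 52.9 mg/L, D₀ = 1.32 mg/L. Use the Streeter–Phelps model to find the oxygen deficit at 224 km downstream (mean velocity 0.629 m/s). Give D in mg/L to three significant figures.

D ≈ 3.32 mg/L

Travel time t = x/v = 224 km / (0.629 m/s) = 224000 m / 0.629 m/s = 356100 s = 4.122 d.
k_1 L₀/(k_a−k_1) = 0.0930×52.9/(1.09−0.0930) = 4.920/0.9970 = 4.935 mg/L.
e^(−k_1 t) = e^(−0.0930×4.122) = 0.6816; e^(−k_a t) = e^(−1.09×4.122) = 0.01119.
D = 4.935 × (0.6816 − 0.01119) + 1.32 × 0.01119 = 3.308 + 0.01477 = 3.323 mg/L.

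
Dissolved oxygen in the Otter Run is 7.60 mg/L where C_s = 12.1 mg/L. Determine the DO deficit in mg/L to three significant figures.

D = C_s − C = 12.1 − 7.60 = 4.50 mg/L.

D ≈ 4.50 mg/L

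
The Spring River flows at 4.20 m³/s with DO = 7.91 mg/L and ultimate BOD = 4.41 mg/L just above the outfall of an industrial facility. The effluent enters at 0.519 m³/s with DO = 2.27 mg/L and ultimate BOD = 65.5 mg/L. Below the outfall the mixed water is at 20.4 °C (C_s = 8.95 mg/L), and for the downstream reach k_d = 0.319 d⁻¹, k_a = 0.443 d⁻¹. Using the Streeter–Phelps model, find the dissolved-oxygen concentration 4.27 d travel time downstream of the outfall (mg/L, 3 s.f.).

DO ≈ 5.69 mg/L

Mixed DO = (4.20×7.91 + 0.519×2.27)/(4.20+0.519) = 34.40/4.719 = 7.290 mg/L.
Mixed L₀ = (4.20×4.41 + 0.519×65.5)/(4.719) = 52.52/4.719 = 11.13 mg/L.
Initial deficit D₀ = C_s − DO₀ = 8.95 − 7.290 = 1.660 mg/L.
D(4.27) = [0.319×11.13/(0.443−0.319)](e^(−0.319×4.27) − e^(−0.443×4.27)) + 1.660 e^(−0.443×4.27)
= 28.63 × (0.2561 − 0.1508) + 1.660 × 0.1508 = 3.265 mg/L.
DO = 8.95 − 3.265 = 5.685 mg/L.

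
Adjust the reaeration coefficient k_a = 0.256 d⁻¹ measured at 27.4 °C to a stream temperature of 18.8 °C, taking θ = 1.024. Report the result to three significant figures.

k_a(T₂) = k_a(T₁) · θ^(T₂−T₁) = 0.256 × 1.024^(18.8−27.4)
= 0.256 × 1.024^-8.60 = 0.256 × 0.8155 = 0.2088 d⁻¹.

k_a ≈ 0.209 d⁻¹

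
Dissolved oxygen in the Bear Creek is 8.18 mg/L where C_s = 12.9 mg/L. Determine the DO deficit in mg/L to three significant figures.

D = C_s − C = 12.9 − 8.18 = 4.72 mg/L.

D ≈ 4.72 mg/L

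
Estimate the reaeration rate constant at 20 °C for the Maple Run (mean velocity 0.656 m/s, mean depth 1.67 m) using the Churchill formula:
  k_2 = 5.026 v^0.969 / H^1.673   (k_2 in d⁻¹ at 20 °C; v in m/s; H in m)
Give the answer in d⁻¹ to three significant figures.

k_2 ≈ 1.42 d⁻¹

k_2 = 5.026 × 0.656^0.969 / 1.67^1.673 = 5.026 × 0.6646 / 2.358 = 1.416 d⁻¹.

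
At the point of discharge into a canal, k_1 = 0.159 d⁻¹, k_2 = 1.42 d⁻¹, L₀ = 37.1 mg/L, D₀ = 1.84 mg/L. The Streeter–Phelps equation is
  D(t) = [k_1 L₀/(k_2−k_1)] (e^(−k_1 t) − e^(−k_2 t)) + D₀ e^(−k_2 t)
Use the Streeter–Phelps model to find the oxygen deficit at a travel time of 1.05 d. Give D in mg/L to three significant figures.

k_1 L₀/(k_2−k_1) = 0.159×37.1/(1.42−0.159) = 5.899/1.261 = 4.678 mg/L.
e^(−k_1 t) = e^(−0.159×1.050) = 0.8462; e^(−k_2 t) = e^(−1.42×1.050) = 0.2251.
D = 4.678 × (0.8462 − 0.2251) + 1.84 × 0.2251 = 2.905 + 0.4143 = 3.320 mg/L.

D ≈ 3.32 mg/L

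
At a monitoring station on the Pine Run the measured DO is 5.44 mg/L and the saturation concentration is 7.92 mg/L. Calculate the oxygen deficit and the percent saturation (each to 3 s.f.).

D = C_s − C = 7.92 − 5.44 = 2.48 mg/L.
% saturation = 5.44/7.92 × 100 = 68.7 %.

D ≈ 2.48 mg/L; 68.7 % saturation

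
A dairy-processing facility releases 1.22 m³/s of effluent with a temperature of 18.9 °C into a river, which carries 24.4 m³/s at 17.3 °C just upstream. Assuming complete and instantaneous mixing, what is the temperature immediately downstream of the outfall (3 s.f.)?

17.4 °C

Flow-weighted mixing: C = (Q_r C_r + Q_w C_w)/(Q_r + Q_w)
= (24.4×17.3 + 1.22×18.9)/(24.4 + 1.22) = 445.2/25.62 = 17.38 °C.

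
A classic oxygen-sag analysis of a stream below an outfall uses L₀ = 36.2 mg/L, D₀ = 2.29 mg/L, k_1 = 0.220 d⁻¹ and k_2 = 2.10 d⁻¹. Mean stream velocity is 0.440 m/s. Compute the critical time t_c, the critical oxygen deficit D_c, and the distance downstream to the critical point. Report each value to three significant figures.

At the critical point dD/dt = 0, so k_1 L₀ e^(−k_1 t) = k_2 D. Substituting D(t) from the Streeter–Phelps equation and solving for t gives
t_c = ln[(k_2/k_1)(1 − D₀(k_2−k_1)/(k_1 L₀))] / (k_2−k_1).
Here k_2−k_1 = 1.880 d⁻¹ and 1 − D₀(k_2−k_1)/(k_1 L₀) = 1 − 2.29×1.880/(0.220×36.2) = 0.4594, so
t_c = ln(9.545 × 0.4594) / 1.880 = 1.478 / 1.880 = 0.7863 d.
L(t_c) = L₀ e^(−k_1 t_c) = 36.2 × 0.8411 = 30.45 mg/L, and at the critical point k_2 D_c = k_1 L, so D_c = (0.220/2.10) × 30.45 = 3.190 mg/L.
x_c = v t_c = 0.440 m/s × 0.7863 d × 86400 s/d = 29890 m ≈ 29.9 km.

t_c ≈ 0.786 d; D_c ≈ 3.19 mg/L; x_c ≈ 29.9 km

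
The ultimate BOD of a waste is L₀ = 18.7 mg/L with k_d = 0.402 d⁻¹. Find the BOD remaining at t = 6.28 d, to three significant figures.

L ≈ 1.50 mg/L

L_t = L₀ e^(−k_d t) = 18.7 × e^(−0.402×6.28) = 18.7 × 0.08009 = 1.498 mg/L.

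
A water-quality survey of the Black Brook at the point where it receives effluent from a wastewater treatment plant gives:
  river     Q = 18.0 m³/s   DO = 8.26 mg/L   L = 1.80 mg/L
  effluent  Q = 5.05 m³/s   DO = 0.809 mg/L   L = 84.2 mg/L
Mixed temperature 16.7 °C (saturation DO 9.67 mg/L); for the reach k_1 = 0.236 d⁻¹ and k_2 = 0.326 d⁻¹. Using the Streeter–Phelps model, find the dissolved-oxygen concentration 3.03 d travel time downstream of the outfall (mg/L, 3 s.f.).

DO ≈ 2.46 mg/L

Mixed DO = (18.0×8.26 + 5.05×0.809)/(18.0+5.05) = 152.8/23.05 = 6.628 mg/L.
Mixed L₀ = (18.0×1.80 + 5.05×84.2)/(23.05) = 457.6/23.05 = 19.85 mg/L.
Initial deficit D₀ = C_s − DO₀ = 9.67 − 6.628 = 3.042 mg/L.
D(3.03) = [0.236×19.85/(0.326−0.236)](e^(−0.236×3.03) − e^(−0.326×3.03)) + 3.042 e^(−0.326×3.03)
= 52.06 × (0.4892 − 0.3724) + 3.042 × 0.3724 = 7.211 mg/L.
DO = 9.67 − 7.211 = 2.459 mg/L.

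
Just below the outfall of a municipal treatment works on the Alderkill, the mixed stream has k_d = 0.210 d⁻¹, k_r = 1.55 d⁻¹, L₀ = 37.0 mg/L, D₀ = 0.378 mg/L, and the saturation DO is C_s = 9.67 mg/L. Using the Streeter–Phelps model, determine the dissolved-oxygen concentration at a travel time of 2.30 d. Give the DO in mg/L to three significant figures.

DO ≈ 6.25 mg/L

k_d L₀/(k_r−k_d) = 0.210×37.0/(1.55−0.210) = 7.770/1.340 = 5.799 mg/L.
e^(−k_d t) = e^(−0.210×2.300) = 0.6169; e^(−k_r t) = e^(−1.55×2.300) = 0.02830.
D = 5.799 × (0.6169 − 0.02830) + 0.378 × 0.02830 = 3.413 + 0.01070 = 3.424 mg/L.
DO = C_s − D = 9.67 − 3.424 = 6.246 mg/L.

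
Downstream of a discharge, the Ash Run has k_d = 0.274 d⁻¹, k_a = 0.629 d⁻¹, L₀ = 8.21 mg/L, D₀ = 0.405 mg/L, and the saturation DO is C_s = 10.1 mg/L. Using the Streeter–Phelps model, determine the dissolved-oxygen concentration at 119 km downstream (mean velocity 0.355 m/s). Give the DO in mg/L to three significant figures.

DO ≈ 8.43 mg/L

Travel time t = x/v = 119 km / (0.355 m/s) = 119000 m / 0.355 m/s = 335200 s = 3.880 d.
k_d L₀/(k_a−k_d) = 0.274×8.21/(0.629−0.274) = 2.250/0.3550 = 6.337 mg/L.
e^(−k_d t) = e^(−0.274×3.880) = 0.3454; e^(−k_a t) = e^(−0.629×3.880) = 0.08713.
D = 6.337 × (0.3454 − 0.08713) + 0.405 × 0.08713 = 1.637 + 0.03529 = 1.672 mg/L.
DO = C_s − D = 10.1 − 1.672 = 8.428 mg/L.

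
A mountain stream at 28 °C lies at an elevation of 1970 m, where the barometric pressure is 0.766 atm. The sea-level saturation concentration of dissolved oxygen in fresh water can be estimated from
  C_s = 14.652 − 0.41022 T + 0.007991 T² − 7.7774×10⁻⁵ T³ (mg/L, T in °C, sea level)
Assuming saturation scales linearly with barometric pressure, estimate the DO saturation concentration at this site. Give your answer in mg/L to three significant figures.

C_s ≈ 5.92 mg/L

At sea level: C_s = 14.652 − 0.41022×28 + 0.007991×28² − 7.7774×10⁻⁵×28³ = 7.723 mg/L.
Pressure correction: C_s' = 7.723 × 0.766 = 5.916 mg/L.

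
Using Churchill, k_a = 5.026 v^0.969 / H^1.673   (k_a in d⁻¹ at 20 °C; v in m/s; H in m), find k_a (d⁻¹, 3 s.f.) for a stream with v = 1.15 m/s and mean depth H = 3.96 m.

k_a = 5.026 × 1.15^0.969 / 3.96^1.673 = 5.026 × 1.145 / 9.999 = 0.5756 d⁻¹.

k_a ≈ 0.576 d⁻¹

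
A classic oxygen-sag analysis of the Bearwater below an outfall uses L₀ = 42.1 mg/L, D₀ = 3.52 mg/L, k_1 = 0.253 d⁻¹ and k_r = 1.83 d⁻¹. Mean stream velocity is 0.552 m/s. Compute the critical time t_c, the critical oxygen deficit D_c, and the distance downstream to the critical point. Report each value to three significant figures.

t_c ≈ 0.788 d; D_c ≈ 4.77 mg/L; x_c ≈ 37.6 km

With k_r/k_1 = 7.233 and 1 − D₀(k_r−k_1)/(k_1 L₀) = 0.4788,
t_c = ln(7.233 × 0.4788) / (1.83 − 0.253) = ln(3.464) / 1.577 = 1.242/1.577 = 0.7878 d.
D_c = (k_1/k_r) L₀ e^(−k_1 t_c) = (0.253/1.83) × 42.1 × e^(−0.253×0.7878) = 0.1383 × 42.1 × 0.8193 = 4.769 mg/L.
x_c = v t_c = 0.552 m/s × 0.7878 d × 86400 s/d = 37570 m ≈ 37.6 km.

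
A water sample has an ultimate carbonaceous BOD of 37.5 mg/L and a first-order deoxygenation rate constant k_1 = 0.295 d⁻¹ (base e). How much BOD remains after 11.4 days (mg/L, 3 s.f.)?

L ≈ 1.30 mg/L

L_t = L₀ e^(−k_1 t) = 37.5 × e^(−0.295×11.4) = 37.5 × 0.03463 = 1.299 mg/L.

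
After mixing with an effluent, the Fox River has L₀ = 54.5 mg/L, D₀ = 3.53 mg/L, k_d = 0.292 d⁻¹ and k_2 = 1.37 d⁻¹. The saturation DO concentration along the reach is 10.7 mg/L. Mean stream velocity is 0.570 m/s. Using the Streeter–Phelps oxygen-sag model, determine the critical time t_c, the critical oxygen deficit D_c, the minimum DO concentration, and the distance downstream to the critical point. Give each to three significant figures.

t_c ≈ 1.18 d; D_c ≈ 8.23 mg/L; min DO ≈ 2.47 mg/L; x_c ≈ 58.1 km

t_c = [1/(k_2−k_d)] ln[(k_2/k_d)(1 − D₀(k_2−k_d)/(k_d L₀))]
= [1/(1.37−0.292)] ln[(1.37/0.292)(1 − 3.53×1.078/(0.292×54.5))]
= (1/1.078) ln[4.692 × 0.7609] = 0.9276 × ln(3.570) = 0.9276 × 1.273 = 1.180 d.
D_c = (k_d/k_2) L₀ e^(−k_d t_c) = (0.292/1.37) × 54.5 × e^(−0.292×1.180) = 0.2131 × 54.5 × 0.7084 = 8.229 mg/L.
Minimum DO = C_s − D_c = 10.7 − 8.229 = 2.471 mg/L.
x_c = v t_c = 0.570 m/s × 1.180 d × 86400 s/d = 58140 m ≈ 58.1 km.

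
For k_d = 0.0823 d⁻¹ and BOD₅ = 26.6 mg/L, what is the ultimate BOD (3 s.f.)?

L₀ ≈ 78.9 mg/L

BOD₅ = L₀(1 − e^(−5k_d)) ⇒ L₀ = BOD₅ / (1 − e^(−5×0.0823))
= 26.6 / (1 − 0.6627) = 26.6 / 0.3373 = 78.85 mg/L.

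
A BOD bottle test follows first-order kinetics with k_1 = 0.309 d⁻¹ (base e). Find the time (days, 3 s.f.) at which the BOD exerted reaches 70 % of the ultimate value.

t ≈ 3.90 d

y/L₀ = 1 − e^(−k_1 t) = 0.70 ⇒ e^(−k_1 t) = 0.300
t = −ln(0.300) / 0.309 = 1.204 / 0.309 = 3.896 d.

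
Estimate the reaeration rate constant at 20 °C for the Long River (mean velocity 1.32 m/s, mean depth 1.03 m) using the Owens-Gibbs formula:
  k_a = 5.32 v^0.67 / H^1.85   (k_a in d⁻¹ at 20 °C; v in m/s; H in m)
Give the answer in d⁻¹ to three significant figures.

k_a = 5.32 × 1.32^0.67 / 1.03^1.85 = 5.32 × 1.204 / 1.056 = 6.067 d⁻¹.

k_a ≈ 6.07 d⁻¹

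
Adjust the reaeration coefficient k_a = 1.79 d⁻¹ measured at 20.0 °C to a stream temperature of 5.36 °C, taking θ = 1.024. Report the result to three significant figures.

k_a ≈ 1.26 d⁻¹

k_a(T₂) = k_a(T₁) · θ^(T₂−T₁) = 1.79 × 1.024^(5.36−20.0)
= 1.79 × 1.024^-14.6 = 1.79 × 0.7067 = 1.265 d⁻¹.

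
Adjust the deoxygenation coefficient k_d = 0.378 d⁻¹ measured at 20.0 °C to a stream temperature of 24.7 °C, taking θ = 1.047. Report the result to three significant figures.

k_d ≈ 0.469 d⁻¹

k_d(T₂) = k_d(T₁) · θ^(T₂−T₁) = 0.378 × 1.047^(24.7−20.0)
= 0.378 × 1.047^4.70 = 0.378 × 1.241 = 0.4691 d⁻¹.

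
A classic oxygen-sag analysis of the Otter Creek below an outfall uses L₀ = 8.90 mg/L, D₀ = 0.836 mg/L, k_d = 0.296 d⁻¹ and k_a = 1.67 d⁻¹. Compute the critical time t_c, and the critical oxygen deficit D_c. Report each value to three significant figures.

With k_a/k_d = 5.642 and 1 − D₀(k_a−k_d)/(k_d L₀) = 0.5640,
t_c = ln(5.642 × 0.5640) / (1.67 − 0.296) = ln(3.182) / 1.374 = 1.157/1.374 = 0.8424 d.
L(t_c) = L₀ e^(−k_d t_c) = 8.90 × 0.7793 = 6.936 mg/L, and at the critical point k_a D_c = k_d L, so D_c = (0.296/1.67) × 6.936 = 1.229 mg/L.

t_c ≈ 0.842 d; D_c ≈ 1.23 mg/L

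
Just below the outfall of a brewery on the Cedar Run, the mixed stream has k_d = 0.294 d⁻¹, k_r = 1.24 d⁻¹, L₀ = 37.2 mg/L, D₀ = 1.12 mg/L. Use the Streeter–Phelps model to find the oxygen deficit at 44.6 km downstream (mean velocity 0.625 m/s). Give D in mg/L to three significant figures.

D ≈ 5.32 mg/L

Travel time t = x/v = 44.6 km / (0.625 m/s) = 44600 m / 0.625 m/s = 71360 s = 0.8259 d.
k_d L₀/(k_r−k_d) = 0.294×37.2/(1.24−0.294) = 10.94/0.9460 = 11.56 mg/L.
e^(−k_d t) = e^(−0.294×0.8259) = 0.7844; e^(−k_r t) = e^(−1.24×0.8259) = 0.3591.
D = 11.56 × (0.7844 − 0.3591) + 1.12 × 0.3591 = 4.917 + 0.4022 = 5.319 mg/L.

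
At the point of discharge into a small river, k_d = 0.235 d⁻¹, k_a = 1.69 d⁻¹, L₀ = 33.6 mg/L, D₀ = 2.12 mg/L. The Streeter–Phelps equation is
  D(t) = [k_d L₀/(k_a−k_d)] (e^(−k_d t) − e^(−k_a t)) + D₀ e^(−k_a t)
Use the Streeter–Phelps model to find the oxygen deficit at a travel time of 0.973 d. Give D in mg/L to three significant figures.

D ≈ 3.68 mg/L

k_d L₀/(k_a−k_d) = 0.235×33.6/(1.69−0.235) = 7.896/1.455 = 5.427 mg/L.
e^(−k_d t) = e^(−0.235×0.9730) = 0.7956; e^(−k_a t) = e^(−1.69×0.9730) = 0.1931.
D = 5.427 × (0.7956 − 0.1931) + 2.12 × 0.1931 = 3.269 + 0.4094 = 3.679 mg/L.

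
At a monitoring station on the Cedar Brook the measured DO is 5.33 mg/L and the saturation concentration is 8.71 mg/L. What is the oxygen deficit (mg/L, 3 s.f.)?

D ≈ 3.38 mg/L

D = C_s − C = 8.71 − 5.33 = 3.38 mg/L.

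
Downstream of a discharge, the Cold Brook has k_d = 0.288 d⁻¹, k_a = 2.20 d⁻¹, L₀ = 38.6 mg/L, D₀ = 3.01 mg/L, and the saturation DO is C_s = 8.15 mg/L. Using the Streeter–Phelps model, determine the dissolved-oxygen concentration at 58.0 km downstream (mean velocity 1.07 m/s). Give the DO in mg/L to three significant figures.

Travel time t = x/v = 58.0 km / (1.07 m/s) = 58000 m / 1.07 m/s = 54210 s = 0.6274 d.
k_d L₀/(k_a−k_d) = 0.288×38.6/(2.20−0.288) = 11.12/1.912 = 5.814 mg/L.
e^(−k_d t) = e^(−0.288×0.6274) = 0.8347; e^(−k_a t) = e^(−2.20×0.6274) = 0.2515.
D = 5.814 × (0.8347 − 0.2515) + 3.01 × 0.2515 = 3.391 + 0.7571 = 4.148 mg/L.
DO = C_s − D = 8.15 − 4.148 = 4.002 mg/L.

DO ≈ 4.00 mg/L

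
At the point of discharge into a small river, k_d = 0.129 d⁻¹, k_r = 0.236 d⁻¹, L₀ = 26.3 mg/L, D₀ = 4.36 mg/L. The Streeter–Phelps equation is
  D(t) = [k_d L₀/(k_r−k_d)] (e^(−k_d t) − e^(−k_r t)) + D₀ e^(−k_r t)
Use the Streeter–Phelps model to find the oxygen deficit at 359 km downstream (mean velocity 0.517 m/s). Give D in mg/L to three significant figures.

D ≈ 7.14 mg/L

Travel time t = x/v = 359 km / (0.517 m/s) = 359000 m / 0.517 m/s = 694400 s = 8.037 d.
k_d L₀/(k_r−k_d) = 0.129×26.3/(0.236−0.129) = 3.393/0.1070 = 31.71 mg/L.
e^(−k_d t) = e^(−0.129×8.037) = 0.3546; e^(−k_r t) = e^(−0.236×8.037) = 0.1501.
D = 31.71 × (0.3546 − 0.1501) + 4.36 × 0.1501 = 6.485 + 0.6543 = 7.140 mg/L.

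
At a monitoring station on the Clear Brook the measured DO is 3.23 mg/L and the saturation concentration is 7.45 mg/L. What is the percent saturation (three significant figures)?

43.4 % saturation

% saturation = C/C_s × 100 = 3.23/7.45 × 100 = 43.4 %.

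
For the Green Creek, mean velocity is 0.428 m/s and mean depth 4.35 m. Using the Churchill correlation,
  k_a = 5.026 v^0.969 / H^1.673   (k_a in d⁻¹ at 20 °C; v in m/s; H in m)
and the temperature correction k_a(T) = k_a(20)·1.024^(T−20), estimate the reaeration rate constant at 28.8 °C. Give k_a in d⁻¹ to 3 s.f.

k_a ≈ 0.233 d⁻¹

k_a(20) = 5.026 × 0.428^0.969 / 4.35^1.673 = 5.026 × 0.4394 / 11.70 = 0.1888 d⁻¹.
k_a(28.8) = 0.1888 × 1.024^(28.8−20) = 0.1888 × 1.232 = 0.2326 d⁻¹.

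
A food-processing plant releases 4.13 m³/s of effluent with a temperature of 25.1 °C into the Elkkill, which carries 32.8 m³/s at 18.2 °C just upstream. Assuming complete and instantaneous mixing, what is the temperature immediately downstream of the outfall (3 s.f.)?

Flow-weighted mixing: C = (Q_r C_r + Q_w C_w)/(Q_r + Q_w)
= (32.8×18.2 + 4.13×25.1)/(32.8 + 4.13) = 700.6/36.93 = 18.97 °C.

19.0 °C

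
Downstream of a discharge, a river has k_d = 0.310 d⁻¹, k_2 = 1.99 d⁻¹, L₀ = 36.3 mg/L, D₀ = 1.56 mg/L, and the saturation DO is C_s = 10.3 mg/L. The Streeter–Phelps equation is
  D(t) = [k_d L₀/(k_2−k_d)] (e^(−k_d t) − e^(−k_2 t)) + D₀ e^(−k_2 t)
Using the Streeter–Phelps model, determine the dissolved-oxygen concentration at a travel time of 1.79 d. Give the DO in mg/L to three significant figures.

DO ≈ 6.60 mg/L

k_d L₀/(k_2−k_d) = 0.310×36.3/(1.99−0.310) = 11.25/1.680 = 6.698 mg/L.
e^(−k_d t) = e^(−0.310×1.790) = 0.5741; e^(−k_2 t) = e^(−1.99×1.790) = 0.02838.
D = 6.698 × (0.5741 − 0.02838) + 1.56 × 0.02838 = 3.656 + 0.04427 = 3.700 mg/L.
DO = C_s − D = 10.3 − 3.700 = 6.600 mg/L.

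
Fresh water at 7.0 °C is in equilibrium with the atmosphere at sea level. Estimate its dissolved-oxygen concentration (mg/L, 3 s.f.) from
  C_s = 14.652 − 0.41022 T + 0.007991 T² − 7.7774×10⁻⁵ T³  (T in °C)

C_s ≈ 12.1 mg/L

C_s = 14.652 − 0.41022×7.0 + 0.007991×7.0² − 7.7774×10⁻⁵×7.0³ = 12.15 mg/L.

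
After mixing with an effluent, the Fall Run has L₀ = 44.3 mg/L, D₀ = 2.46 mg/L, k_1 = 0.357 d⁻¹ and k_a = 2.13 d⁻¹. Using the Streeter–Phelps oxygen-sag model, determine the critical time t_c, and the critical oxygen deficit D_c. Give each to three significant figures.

t_c ≈ 0.825 d; D_c ≈ 5.53 mg/L

t_c = [1/(k_a−k_1)] ln[(k_a/k_1)(1 − D₀(k_a−k_1)/(k_1 L₀))]
= [1/(2.13−0.357)] ln[(2.13/0.357)(1 − 2.46×1.773/(0.357×44.3))]
= (1/1.773) ln[5.966 × 0.7242] = 0.5640 × ln(4.321) = 0.5640 × 1.463 = 0.8254 d.
D_c = (k_1/k_a) L₀ e^(−k_1 t_c) = (0.357/2.13) × 44.3 × e^(−0.357×0.8254) = 0.1676 × 44.3 × 0.7448 = 5.530 mg/L.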